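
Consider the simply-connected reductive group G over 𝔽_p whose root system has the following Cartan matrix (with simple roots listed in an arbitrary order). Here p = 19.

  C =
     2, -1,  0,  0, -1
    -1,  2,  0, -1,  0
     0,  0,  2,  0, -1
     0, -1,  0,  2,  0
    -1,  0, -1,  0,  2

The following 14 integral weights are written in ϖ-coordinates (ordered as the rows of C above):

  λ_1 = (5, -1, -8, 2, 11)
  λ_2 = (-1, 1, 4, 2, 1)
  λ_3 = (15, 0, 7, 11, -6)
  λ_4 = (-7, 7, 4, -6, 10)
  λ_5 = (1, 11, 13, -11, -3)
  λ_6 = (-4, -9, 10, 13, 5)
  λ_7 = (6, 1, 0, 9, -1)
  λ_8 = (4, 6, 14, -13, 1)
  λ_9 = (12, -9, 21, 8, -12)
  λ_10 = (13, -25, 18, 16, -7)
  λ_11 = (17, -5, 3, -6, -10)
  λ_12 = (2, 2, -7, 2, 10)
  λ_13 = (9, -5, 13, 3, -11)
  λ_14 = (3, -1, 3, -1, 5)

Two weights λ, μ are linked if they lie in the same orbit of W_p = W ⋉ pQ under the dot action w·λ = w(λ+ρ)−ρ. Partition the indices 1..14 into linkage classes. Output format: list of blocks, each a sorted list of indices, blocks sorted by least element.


Cartan matrix: type A_5 (|W|=720); un-permuting the 5 rows.

Alcove-folded reps (p=19, 14 weights, presented ϖ-order):

    1: (6, 0, 5, 1, 5)
    2: (0, 2, 5, 3, 2)
    3: (6, 0, 5, 1, 5)
    4: (3, 3, 5, 2, 5)
    5: (0, 2, 5, 3, 2)
    6: (3, 3, 5, 2, 5)
    7: (7, 2, 0, 9, 0)
    8: (0, 2, 5, 3, 2)
    9: (3, 3, 5, 2, 5)
    10: (6, 0, 5, 1, 5)
    11: (0, 5, 5, 4, 4)
    12: (3, 3, 5, 2, 5)
    13: (4, 0, 4, 0, 6)
    14: (4, 0, 4, 0, 6)

Linkage partition of the 14 weights (6 classes, p=19):

[[1, 3, 10], [2, 5, 8], [4, 6, 9, 12], [7], [11], [13, 14]]


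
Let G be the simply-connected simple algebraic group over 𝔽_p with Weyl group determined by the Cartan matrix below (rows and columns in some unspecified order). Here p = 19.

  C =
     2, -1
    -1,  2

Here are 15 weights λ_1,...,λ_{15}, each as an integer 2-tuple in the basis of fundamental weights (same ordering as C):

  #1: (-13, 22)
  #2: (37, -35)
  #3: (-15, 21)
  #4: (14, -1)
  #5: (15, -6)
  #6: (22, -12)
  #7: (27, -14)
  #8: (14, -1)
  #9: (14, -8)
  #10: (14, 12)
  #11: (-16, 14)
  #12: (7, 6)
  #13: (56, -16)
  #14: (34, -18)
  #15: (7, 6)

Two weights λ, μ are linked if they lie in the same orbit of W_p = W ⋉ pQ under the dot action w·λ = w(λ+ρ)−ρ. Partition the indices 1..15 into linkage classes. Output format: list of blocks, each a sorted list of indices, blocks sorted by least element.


Type A_2, rank 2, |W|=6; reorder rows/cols to standard.

W_19-reps of the 15 weights in Ā_19 (same 2-coord order as C):

  λ_1+ρ ↦ (8, 7);  λ_2+ρ ↦ (15, 0);  λ_3+ρ ↦ (11, 5);  λ_4+ρ ↦ (15, 0);  λ_5+ρ ↦ (11, 5);  λ_6+ρ ↦ (8, 7);  λ_7+ρ ↦ (6, 4);  λ_8+ρ ↦ (15, 0);  λ_9+ρ ↦ (8, 7);  λ_10+ρ ↦ (6, 4);  λ_11+ρ ↦ (15, 0);  λ_12+ρ ↦ (8, 7);  λ_13+ρ ↦ (15, 0);  λ_14+ρ ↦ (2, 1);  λ_15+ρ ↦ (8, 7)

Partition of {1..15} into 5 W_19-dot-orbits:

[[1, 6, 9, 12, 15], [2, 4, 8, 11, 13], [3, 5], [7, 10], [14]]


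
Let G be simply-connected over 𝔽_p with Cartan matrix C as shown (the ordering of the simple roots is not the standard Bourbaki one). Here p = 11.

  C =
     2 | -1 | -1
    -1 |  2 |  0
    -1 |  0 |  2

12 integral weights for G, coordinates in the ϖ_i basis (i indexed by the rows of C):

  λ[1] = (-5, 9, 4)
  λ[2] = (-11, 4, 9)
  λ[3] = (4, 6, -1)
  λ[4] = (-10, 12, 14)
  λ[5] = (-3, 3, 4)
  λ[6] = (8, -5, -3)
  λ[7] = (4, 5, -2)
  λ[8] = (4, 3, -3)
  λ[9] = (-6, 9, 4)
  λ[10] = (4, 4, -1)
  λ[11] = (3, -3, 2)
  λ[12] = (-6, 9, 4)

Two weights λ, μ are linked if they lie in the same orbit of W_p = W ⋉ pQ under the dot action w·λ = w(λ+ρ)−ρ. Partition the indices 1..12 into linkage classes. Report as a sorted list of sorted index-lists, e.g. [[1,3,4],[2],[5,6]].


Type A_3, rank 3, |W|=24; reorder rows/cols to standard.

W_11-reps of the 12 weights in Ā_11 (same 3-coord order as C):

  [1] (4, 6, 1);  [2] (5, 5, 0);  [3] (4, 6, 1);  [4] (3, 4, 2);  [5] (2, 2, 3);  [6] (3, 4, 2);  [7] (4, 6, 1);  [8] (3, 4, 2);  [9] (5, 5, 0);  [10] (5, 5, 0);  [11] (2, 2, 3);  [12] (5, 5, 0)

Grouping the 12 weights by Ā_11-representative: 4 linkage classes.

[[1, 3, 7], [2, 9, 10, 12], [4, 6, 8], [5, 11]]


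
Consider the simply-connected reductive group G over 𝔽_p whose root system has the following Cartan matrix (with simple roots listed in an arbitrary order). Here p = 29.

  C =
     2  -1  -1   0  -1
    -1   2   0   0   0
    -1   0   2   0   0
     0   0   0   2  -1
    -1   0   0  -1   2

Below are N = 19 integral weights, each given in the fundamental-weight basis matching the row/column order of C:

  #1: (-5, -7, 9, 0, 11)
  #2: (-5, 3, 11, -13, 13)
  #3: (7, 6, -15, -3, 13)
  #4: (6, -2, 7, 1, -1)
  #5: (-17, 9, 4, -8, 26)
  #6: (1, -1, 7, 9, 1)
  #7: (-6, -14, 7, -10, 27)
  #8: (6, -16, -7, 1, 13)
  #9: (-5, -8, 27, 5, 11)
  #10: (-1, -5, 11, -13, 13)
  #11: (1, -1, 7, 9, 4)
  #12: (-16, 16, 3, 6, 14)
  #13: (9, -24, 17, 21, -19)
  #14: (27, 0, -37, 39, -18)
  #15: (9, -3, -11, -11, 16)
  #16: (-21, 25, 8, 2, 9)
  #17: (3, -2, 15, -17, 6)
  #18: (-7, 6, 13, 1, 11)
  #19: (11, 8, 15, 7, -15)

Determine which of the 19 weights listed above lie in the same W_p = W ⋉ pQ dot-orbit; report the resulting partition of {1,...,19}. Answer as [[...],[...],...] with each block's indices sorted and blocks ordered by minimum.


D_5 Cartan matrix, 5 simple roots permuted; ρ=(1,1,1,1,1).

Alcove-folded reps (p=29, 19 weights, presented ϖ-order):

  1: (6, 4, 0, 1, 2);  2: (2, 0, 8, 10, 2);  3: (6, 1, 8, 2, 0);  4: (6, 1, 8, 2, 0);  5: (1, 5, 10, 7, 2);  6: (2, 0, 8, 10, 2);  7: (1, 5, 10, 7, 2);  8: (6, 1, 8, 2, 0);  9: (4, 2, 11, 7, 0);  10: (2, 0, 8, 10, 2);  11: (2, 0, 8, 10, 2);  12: (4, 2, 11, 7, 0);  13: (1, 5, 10, 7, 2);  14: (4, 2, 11, 7, 0);  15: (2, 0, 8, 10, 2);  16: (1, 5, 10, 7, 2);  17: (1, 5, 10, 7, 2);  18: (6, 1, 8, 2, 0);  19: (6, 1, 8, 2, 0)

Partition of {1..19} into 5 W_29-dot-orbits:

[[1], [2, 6, 10, 11, 15], [3, 4, 8, 18, 19], [5, 7, 13, 16, 17], [9, 12, 14]]


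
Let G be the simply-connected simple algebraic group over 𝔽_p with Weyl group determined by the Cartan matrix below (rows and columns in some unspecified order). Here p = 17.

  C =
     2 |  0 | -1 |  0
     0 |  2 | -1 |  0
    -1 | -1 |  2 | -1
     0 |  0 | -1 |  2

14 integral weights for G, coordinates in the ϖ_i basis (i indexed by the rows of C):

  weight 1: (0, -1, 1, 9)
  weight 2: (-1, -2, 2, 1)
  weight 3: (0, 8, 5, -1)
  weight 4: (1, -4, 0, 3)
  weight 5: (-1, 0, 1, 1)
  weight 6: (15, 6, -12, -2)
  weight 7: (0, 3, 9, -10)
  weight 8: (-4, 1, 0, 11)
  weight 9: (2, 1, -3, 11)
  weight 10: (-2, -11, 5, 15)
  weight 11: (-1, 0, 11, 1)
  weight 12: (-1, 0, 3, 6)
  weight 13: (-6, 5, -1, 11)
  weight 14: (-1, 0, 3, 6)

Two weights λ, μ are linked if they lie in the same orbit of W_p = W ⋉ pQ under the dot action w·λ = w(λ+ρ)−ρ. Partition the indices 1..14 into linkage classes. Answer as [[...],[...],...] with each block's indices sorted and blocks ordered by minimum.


C ↔ D_4 under row/col permutation; |W(D_4)| = 192.

Each λ_j+ρ reduced to Ā_17; 4-tuples below use C's row order:

    [1] (1, 0, 2, 10)
    [2] (0, 1, 2, 2)
    [3] (1, 9, 1, 0)
    [4] (0, 1, 2, 2)
    [5] (0, 1, 2, 2)
    [6] (0, 1, 4, 7)
    [7] (1, 4, 1, 9)
    [8] (1, 0, 2, 10)
    [9] (1, 0, 2, 10)
    [10] (0, 1, 4, 7)
    [11] (0, 1, 2, 2)
    [12] (0, 1, 4, 7)
    [13] (0, 1, 4, 7)
    [14] (0, 1, 4, 7)

These 14 weights hit 5 W_17-dot-orbits; sizes (3, 4, 1, 5, 1):

[[1, 8, 9], [2, 4, 5, 11], [3], [6, 10, 12, 13, 14], [7]]


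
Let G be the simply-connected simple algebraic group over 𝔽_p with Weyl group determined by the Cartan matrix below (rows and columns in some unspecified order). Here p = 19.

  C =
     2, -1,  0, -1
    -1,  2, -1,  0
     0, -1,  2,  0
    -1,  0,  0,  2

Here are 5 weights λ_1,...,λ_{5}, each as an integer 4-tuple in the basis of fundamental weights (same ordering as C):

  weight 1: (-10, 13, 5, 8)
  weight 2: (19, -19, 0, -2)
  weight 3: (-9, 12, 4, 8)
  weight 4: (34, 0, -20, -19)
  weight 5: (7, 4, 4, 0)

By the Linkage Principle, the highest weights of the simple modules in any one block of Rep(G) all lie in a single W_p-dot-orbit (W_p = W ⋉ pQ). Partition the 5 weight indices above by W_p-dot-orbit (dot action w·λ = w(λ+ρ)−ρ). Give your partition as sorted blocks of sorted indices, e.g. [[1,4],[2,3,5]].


Cartan matrix: type A_4 (|W|=120); un-permuting the 4 rows.

Folding the 5 weights λ_j+ρ into Ā_19 (reps in the given 4-coord order):

  λ_1+ρ ↦ (8, 5, 5, 1);  λ_2+ρ ↦ (1, 1, 16, 0);  λ_3+ρ ↦ (8, 5, 5, 1);  λ_4+ρ ↦ (1, 1, 16, 0);  λ_5+ρ ↦ (8, 5, 5, 1)

Partition of {1..5} into 2 W_19-dot-orbits:

[[1, 3, 5], [2, 4]]


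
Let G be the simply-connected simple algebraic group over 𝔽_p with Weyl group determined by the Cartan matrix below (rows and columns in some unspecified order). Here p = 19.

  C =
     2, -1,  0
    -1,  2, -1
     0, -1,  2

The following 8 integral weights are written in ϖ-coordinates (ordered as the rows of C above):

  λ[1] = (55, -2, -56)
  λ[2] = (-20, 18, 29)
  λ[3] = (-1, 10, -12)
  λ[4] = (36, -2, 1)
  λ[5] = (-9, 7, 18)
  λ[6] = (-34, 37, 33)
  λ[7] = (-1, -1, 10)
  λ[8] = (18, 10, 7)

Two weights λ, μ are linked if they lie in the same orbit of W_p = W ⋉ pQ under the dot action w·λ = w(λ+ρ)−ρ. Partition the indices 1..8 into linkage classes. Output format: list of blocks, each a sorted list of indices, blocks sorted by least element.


Root system A_3: the 3×3 matrix C matches after relabeling.

Each λ_j+ρ reduced to Ā_19; 3-tuples below use C's row order:

  λ_1 → (0, 17, 1) · λ_2 → (0, 0, 11) · λ_3 → (0, 0, 11) · λ_4 → (0, 17, 1) · λ_5 → (0, 0, 11) · λ_6 → (1, 4, 0) · λ_7 → (0, 0, 11) · λ_8 → (0, 0, 11)

The 8 indices split into 3 linkage classes (same alcove rep ⇔ same W_19-dot-orbit):

[[1, 4], [2, 3, 5, 7, 8], [6]]


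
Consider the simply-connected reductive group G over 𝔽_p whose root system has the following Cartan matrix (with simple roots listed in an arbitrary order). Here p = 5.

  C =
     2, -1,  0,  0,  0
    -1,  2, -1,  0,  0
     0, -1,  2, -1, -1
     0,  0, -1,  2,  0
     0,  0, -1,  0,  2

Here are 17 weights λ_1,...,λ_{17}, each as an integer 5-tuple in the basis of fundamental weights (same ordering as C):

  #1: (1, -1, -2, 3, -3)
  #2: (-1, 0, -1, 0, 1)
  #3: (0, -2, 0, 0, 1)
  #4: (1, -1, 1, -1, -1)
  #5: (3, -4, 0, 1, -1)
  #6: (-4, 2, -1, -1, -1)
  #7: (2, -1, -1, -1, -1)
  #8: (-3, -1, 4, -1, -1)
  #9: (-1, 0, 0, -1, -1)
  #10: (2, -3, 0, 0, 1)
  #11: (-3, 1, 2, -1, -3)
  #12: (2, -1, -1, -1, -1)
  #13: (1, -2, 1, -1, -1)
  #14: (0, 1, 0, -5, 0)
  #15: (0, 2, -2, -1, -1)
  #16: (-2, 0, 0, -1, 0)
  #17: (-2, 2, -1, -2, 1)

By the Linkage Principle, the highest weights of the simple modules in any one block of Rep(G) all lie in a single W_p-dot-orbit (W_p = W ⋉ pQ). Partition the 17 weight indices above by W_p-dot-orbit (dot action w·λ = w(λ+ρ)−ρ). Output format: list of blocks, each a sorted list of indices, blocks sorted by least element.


Dynkin diagram of C (from the 8 off-diagonal −1 entries): D_5.

λ_j+ρ reflected into Ā_5 (⟨·,θ^∨⟩≤5); 5-tuples as given:

    [1] (1, 1, 1, 0, 0)
    [2] (0, 1, 0, 1, 2)
    [3] (0, 1, 0, 1, 2)
    [4] (1, 1, 1, 0, 0)
    [5] (1, 1, 0, 0, 2)
    [6] (3, 0, 0, 0, 0)
    [7] (3, 0, 0, 0, 0)
    [8] (3, 0, 0, 0, 0)
    [9] (0, 1, 1, 0, 0)
    [10] (1, 0, 1, 0, 1)
    [11] (1, 1, 0, 0, 2)
    [12] (3, 0, 0, 0, 0)
    [13] (1, 1, 1, 0, 0)
    [14] (0, 1, 0, 1, 2)
    [15] (1, 1, 1, 0, 0)
    [16] (1, 0, 1, 0, 1)
    [17] (1, 0, 1, 0, 1)

Grouping the 17 weights by Ā_5-representative: 6 linkage classes.

[[1, 4, 13, 15], [2, 3, 14], [5, 11], [6, 7, 8, 12], [9], [10, 16, 17]]


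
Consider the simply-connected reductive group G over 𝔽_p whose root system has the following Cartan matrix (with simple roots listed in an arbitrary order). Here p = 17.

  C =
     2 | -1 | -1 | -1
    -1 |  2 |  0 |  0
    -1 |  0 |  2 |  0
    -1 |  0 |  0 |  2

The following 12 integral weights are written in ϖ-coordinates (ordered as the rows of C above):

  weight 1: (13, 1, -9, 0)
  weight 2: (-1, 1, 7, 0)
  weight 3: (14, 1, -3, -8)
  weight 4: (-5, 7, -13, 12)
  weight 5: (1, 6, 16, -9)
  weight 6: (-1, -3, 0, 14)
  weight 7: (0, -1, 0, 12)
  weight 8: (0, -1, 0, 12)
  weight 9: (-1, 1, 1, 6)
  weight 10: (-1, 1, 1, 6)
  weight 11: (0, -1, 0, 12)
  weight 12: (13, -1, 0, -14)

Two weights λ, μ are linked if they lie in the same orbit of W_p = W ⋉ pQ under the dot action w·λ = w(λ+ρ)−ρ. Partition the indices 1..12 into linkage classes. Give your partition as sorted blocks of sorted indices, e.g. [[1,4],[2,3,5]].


Type D_4, rank 4, |W|=192; reorder rows/cols to standard.

λ_j+ρ reflected into Ā_17 (⟨·,θ^∨⟩≤17); 4-tuples as given:

  [1] (0, 2, 8, 1)
  [2] (0, 2, 8, 1)
  [3] (0, 2, 2, 7)
  [4] (1, 8, 4, 3)
  [5] (0, 2, 8, 1)
  [6] (1, 0, 1, 13)
  [7] (1, 0, 1, 13)
  [8] (1, 0, 1, 13)
  [9] (0, 2, 2, 7)
  [10] (0, 2, 2, 7)
  [11] (1, 0, 1, 13)
  [12] (1, 0, 1, 13)

Partition of {1..12} into 4 W_17-dot-orbits:

[[1, 2, 5], [3, 9, 10], [4], [6, 7, 8, 11, 12]]


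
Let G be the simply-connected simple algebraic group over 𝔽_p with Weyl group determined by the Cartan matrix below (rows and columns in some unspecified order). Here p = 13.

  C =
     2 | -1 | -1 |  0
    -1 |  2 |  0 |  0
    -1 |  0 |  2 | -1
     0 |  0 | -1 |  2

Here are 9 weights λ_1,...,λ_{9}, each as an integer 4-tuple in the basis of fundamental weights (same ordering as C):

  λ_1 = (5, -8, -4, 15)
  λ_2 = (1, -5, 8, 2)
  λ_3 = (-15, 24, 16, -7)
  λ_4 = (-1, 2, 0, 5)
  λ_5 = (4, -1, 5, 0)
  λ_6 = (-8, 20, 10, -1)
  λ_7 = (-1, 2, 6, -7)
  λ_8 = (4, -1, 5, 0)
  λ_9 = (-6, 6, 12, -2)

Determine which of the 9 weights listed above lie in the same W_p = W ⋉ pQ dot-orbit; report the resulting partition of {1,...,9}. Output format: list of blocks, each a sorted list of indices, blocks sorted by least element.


Cartan matrix: type A_4 (|W|=120); un-permuting the 4 rows.

Each λ_j+ρ reduced to Ā_13; 4-tuples below use C's row order:

  λ_1 → (0, 3, 1, 6);  λ_2 → (2, 1, 7, 2);  λ_3 → (2, 1, 7, 2);  λ_4 → (0, 3, 1, 6);  λ_5 → (5, 0, 6, 1);  λ_6 → (1, 1, 7, 4);  λ_7 → (0, 3, 1, 6);  λ_8 → (5, 0, 6, 1);  λ_9 → (5, 0, 6, 1)

Grouping the 9 weights by Ā_13-representative: 4 linkage classes.

[[1, 4, 7], [2, 3], [5, 8, 9], [6]]


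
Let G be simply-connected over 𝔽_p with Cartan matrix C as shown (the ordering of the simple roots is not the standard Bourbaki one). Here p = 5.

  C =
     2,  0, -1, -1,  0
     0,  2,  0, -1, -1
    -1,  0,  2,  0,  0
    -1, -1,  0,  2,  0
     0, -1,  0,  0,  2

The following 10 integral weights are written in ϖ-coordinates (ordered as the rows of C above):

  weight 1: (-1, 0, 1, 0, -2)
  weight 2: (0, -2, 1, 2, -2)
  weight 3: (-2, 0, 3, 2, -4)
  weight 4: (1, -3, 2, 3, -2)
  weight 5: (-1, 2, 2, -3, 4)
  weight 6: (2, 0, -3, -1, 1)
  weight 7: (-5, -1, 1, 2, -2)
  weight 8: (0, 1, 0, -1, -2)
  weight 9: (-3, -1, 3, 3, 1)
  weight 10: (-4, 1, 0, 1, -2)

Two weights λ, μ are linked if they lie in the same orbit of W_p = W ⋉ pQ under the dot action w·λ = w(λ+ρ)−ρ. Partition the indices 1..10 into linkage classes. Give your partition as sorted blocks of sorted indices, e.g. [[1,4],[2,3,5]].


Cartan matrix: type A_5 (|W|=720); un-permuting the 5 rows.

W_5-reps of the 10 weights in Ā_5 (same 5-coord order as C):

  [1] (0, 0, 2, 1, 1);  [2] (1, 1, 1, 1, 0);  [3] (1, 1, 1, 0, 1);  [4] (1, 1, 1, 0, 1);  [5] (0, 0, 2, 1, 1);  [6] (1, 1, 1, 0, 1);  [7] (0, 0, 2, 1, 1);  [8] (1, 1, 1, 0, 1);  [9] (1, 1, 1, 1, 0);  [10] (0, 0, 2, 1, 1)

The 10 indices split into 3 linkage classes (same alcove rep ⇔ same W_5-dot-orbit):

[[1, 5, 7, 10], [2, 9], [3, 4, 6, 8]]


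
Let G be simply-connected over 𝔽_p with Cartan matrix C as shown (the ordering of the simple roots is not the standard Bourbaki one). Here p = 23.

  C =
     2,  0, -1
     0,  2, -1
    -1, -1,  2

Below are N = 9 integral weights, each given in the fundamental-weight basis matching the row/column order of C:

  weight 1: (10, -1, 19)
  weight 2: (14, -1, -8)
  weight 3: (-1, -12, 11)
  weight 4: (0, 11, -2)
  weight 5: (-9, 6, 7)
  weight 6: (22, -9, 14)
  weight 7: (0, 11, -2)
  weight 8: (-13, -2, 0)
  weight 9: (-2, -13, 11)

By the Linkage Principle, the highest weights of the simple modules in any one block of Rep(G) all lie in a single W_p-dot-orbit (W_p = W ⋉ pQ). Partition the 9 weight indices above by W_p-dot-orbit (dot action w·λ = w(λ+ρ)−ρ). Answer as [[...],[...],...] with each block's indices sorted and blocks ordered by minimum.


Type A_3, rank 3, |W|=24; reorder rows/cols to standard.

W_23-reps of the 9 weights in Ā_23 (same 3-coord order as C):

  λ_1 → (3, 8, 12)
  λ_2 → (8, 7, 0)
  λ_3 → (0, 11, 1)
  λ_4 → (0, 11, 1)
  λ_5 → (8, 7, 0)
  λ_6 → (8, 7, 0)
  λ_7 → (0, 11, 1)
  λ_8 → (0, 11, 1)
  λ_9 → (0, 11, 1)

Partition of {1..9} into 3 W_23-dot-orbits:

[[1], [2, 5, 6], [3, 4, 7, 8, 9]]


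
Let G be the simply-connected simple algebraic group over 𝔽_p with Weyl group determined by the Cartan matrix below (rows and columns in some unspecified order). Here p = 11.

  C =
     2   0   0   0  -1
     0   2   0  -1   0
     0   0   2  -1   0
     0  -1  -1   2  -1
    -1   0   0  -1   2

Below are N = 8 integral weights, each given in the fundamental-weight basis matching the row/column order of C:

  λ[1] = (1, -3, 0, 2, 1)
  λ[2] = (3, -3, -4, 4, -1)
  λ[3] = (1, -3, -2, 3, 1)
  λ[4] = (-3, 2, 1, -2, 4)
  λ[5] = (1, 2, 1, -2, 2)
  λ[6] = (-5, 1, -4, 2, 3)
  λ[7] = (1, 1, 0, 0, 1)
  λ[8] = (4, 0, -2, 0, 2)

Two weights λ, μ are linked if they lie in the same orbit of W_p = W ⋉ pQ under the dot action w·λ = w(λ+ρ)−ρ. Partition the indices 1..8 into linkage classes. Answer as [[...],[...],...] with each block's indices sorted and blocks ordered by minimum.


Dynkin diagram of C (from the 8 off-diagonal −1 entries): D_5.

W_11-reps of the 8 weights in Ā_11 (same 5-coord order as C):

  1: (2, 2, 1, 1, 2)
  2: (4, 2, 3, 0, 0)
  3: (2, 2, 1, 1, 2)
  4: (2, 2, 1, 1, 2)
  5: (2, 2, 1, 1, 2)
  6: (4, 2, 3, 0, 0)
  7: (2, 2, 1, 1, 2)
  8: (5, 1, 1, 0, 1)

Linkage partition of the 8 weights (3 classes, p=11):

[[1, 3, 4, 5, 7], [2, 6], [8]]


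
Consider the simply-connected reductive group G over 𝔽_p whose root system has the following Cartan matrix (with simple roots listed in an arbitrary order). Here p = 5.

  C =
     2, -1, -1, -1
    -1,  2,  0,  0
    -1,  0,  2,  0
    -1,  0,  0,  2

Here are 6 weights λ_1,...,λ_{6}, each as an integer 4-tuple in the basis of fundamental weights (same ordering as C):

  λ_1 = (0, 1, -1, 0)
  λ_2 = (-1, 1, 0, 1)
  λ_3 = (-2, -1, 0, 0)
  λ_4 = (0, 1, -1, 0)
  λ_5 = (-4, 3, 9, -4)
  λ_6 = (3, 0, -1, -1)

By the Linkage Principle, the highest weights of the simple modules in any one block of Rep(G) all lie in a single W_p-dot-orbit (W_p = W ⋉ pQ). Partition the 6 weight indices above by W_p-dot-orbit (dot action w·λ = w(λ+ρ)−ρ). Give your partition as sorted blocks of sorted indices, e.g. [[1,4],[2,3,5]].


Type D_4, rank 4, |W|=192; reorder rows/cols to standard.

λ_j+ρ reflected into Ā_5 (⟨·,θ^∨⟩≤5); 4-tuples as given:

    λ_1+ρ ↦ (1, 2, 0, 1)
    λ_2+ρ ↦ (0, 2, 1, 2)
    λ_3+ρ ↦ (0, 1, 0, 0)
    λ_4+ρ ↦ (1, 2, 0, 1)
    λ_5+ρ ↦ (1, 2, 0, 1)
    λ_6+ρ ↦ (0, 1, 0, 0)

Partition of {1..6} into 3 W_5-dot-orbits:

[[1, 4, 5], [2], [3, 6]]


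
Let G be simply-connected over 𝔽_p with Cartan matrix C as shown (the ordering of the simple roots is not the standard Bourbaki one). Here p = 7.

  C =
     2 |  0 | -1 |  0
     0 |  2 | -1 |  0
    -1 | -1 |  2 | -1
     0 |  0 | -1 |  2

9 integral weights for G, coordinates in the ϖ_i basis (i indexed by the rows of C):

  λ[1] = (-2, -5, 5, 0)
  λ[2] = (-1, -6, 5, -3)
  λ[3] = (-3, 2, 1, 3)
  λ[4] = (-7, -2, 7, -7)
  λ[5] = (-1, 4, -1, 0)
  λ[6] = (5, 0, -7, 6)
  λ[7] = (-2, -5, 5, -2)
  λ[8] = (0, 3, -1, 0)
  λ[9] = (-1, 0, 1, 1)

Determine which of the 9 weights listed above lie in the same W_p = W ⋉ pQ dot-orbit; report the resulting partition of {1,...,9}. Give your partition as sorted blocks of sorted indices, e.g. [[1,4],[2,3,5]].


Dynkin diagram of C (from the 6 off-diagonal −1 entries): D_4.

W_7-reps of the 9 weights in Ā_7 (same 4-coord order as C):

  [1] (1, 4, 0, 1) · [2] (1, 4, 0, 1) · [3] (0, 1, 2, 2) · [4] (1, 4, 0, 1) · [5] (0, 5, 0, 1) · [6] (0, 5, 0, 1) · [7] (1, 4, 0, 1) · [8] (1, 4, 0, 1) · [9] (0, 1, 2, 2)

The 9 indices split into 3 linkage classes (same alcove rep ⇔ same W_7-dot-orbit):

[[1, 2, 4, 7, 8], [3, 9], [5, 6]]


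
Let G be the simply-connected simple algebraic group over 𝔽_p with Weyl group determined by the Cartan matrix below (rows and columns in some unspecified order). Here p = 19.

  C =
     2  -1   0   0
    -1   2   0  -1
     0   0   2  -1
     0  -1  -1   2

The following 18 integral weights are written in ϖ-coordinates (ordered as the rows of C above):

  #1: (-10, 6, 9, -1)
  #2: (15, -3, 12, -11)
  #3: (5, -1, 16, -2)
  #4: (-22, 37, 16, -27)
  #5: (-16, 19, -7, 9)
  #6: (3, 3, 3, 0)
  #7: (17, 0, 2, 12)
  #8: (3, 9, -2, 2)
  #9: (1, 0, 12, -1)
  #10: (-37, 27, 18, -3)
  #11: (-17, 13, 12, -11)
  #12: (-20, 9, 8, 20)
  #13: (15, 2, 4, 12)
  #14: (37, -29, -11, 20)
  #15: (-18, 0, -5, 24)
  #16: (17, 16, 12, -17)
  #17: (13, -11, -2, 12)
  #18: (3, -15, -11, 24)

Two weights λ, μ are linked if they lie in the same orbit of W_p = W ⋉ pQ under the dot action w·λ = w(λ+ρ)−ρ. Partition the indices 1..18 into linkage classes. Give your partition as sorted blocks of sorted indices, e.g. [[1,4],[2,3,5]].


Cartan matrix: type A_4 (|W|=120); un-permuting the 4 rows.

Each λ_j+ρ reduced to Ā_19; 4-tuples below use C's row order:

  1: (7, 0, 8, 2) · 2: (4, 10, 1, 2) · 3: (2, 1, 13, 0) · 4: (7, 0, 8, 2) · 5: (4, 4, 4, 1) · 6: (4, 4, 4, 1) · 7: (2, 1, 13, 0) · 8: (4, 10, 1, 2) · 9: (2, 1, 13, 0) · 10: (7, 0, 8, 2) · 11: (4, 10, 1, 2) · 12: (7, 0, 8, 2) · 13: (2, 1, 13, 0) · 14: (7, 0, 8, 2) · 15: (4, 10, 1, 2) · 16: (2, 1, 13, 0) · 17: (4, 10, 1, 2) · 18: (4, 4, 4, 1)

Partition of {1..18} into 4 W_19-dot-orbits:

[[1, 4, 10, 12, 14], [2, 8, 11, 15, 17], [3, 7, 9, 13, 16], [5, 6, 18]]


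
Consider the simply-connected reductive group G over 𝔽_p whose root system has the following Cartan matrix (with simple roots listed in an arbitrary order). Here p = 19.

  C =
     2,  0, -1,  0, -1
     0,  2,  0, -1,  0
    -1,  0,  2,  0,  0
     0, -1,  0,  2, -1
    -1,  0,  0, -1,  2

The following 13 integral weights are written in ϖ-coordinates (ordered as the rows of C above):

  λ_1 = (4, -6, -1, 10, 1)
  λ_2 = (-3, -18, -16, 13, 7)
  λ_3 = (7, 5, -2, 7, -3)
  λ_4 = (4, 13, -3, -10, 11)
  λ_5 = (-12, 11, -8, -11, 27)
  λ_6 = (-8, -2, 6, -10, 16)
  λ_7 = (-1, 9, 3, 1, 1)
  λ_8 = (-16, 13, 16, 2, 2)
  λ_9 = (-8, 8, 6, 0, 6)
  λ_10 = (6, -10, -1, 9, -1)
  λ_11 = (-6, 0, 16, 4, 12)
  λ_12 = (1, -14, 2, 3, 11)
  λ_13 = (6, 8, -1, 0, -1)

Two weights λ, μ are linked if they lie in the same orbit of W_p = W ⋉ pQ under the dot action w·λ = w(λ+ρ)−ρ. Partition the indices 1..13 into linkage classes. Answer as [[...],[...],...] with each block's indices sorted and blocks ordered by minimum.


Type A_5, rank 5, |W|=720; reorder rows/cols to standard.

Folding the 13 weights λ_j+ρ into Ā_19 (reps in the given 5-coord order):

  λ_1 → (5, 5, 0, 6, 2);  λ_2 → (2, 2, 1, 9, 3);  λ_3 → (5, 5, 0, 6, 2);  λ_4 → (2, 2, 1, 9, 3);  λ_5 → (7, 9, 0, 1, 0);  λ_6 → (7, 9, 0, 1, 0);  λ_7 → (0, 10, 4, 2, 2);  λ_8 → (2, 2, 1, 9, 3);  λ_9 → (7, 9, 0, 1, 0);  λ_10 → (7, 9, 0, 1, 0);  λ_11 → (5, 5, 0, 6, 2);  λ_12 → (2, 2, 1, 9, 3);  λ_13 → (7, 9, 0, 1, 0)

4 distinct reps among the 13 weights ⇒ 4 W_19-linkage classes:

[[1, 3, 11], [2, 4, 8, 12], [5, 6, 9, 10, 13], [7]]


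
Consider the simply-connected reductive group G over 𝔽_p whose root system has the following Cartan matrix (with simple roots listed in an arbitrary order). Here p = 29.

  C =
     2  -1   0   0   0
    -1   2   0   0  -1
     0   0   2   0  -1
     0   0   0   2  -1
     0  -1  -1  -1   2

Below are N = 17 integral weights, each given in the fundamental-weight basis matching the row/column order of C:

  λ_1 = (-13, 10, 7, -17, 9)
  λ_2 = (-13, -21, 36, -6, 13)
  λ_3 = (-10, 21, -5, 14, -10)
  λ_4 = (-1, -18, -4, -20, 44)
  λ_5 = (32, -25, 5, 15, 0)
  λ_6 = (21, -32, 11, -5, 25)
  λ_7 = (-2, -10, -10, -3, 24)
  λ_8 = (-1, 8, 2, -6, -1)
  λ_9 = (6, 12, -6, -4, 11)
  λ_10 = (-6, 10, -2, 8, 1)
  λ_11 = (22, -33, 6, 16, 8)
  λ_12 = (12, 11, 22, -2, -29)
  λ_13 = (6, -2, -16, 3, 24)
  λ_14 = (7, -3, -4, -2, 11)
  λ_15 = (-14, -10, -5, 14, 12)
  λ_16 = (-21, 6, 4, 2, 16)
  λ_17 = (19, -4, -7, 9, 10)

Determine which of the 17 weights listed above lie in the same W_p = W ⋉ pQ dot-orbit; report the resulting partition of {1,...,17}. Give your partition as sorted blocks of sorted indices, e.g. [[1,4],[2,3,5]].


Root system D_5: the 5×5 matrix C matches after relabeling.

W_29-reps of the 17 weights in Ā_29 (same 5-coord order as C):

  λ_1+ρ ↦ (5, 6, 1, 9, 1);  λ_2+ρ ↦ (6, 2, 3, 1, 6);  λ_3+ρ ↦ (9, 0, 9, 2, 4);  λ_4+ρ ↦ (5, 1, 13, 3, 3);  λ_5+ρ ↦ (5, 1, 13, 3, 3);  λ_6+ρ ↦ (0, 4, 2, 0, 3);  λ_7+ρ ↦ (9, 0, 9, 2, 4);  λ_8+ρ ↦ (0, 4, 2, 0, 3);  λ_9+ρ ↦ (0, 4, 2, 0, 3);  λ_10+ρ ↦ (5, 6, 1, 9, 1);  λ_11+ρ ↦ (5, 1, 13, 3, 3);  λ_12+ρ ↦ (5, 1, 13, 3, 3);  λ_13+ρ ↦ (9, 0, 9, 2, 4);  λ_14+ρ ↦ (6, 2, 3, 1, 6);  λ_15+ρ ↦ (9, 0, 9, 2, 4);  λ_16+ρ ↦ (0, 4, 2, 0, 3);  λ_17+ρ ↦ (6, 2, 3, 1, 6)

Linkage partition of the 17 weights (5 classes, p=29):

[[1, 10], [2, 14, 17], [3, 7, 13, 15], [4, 5, 11, 12], [6, 8, 9, 16]]


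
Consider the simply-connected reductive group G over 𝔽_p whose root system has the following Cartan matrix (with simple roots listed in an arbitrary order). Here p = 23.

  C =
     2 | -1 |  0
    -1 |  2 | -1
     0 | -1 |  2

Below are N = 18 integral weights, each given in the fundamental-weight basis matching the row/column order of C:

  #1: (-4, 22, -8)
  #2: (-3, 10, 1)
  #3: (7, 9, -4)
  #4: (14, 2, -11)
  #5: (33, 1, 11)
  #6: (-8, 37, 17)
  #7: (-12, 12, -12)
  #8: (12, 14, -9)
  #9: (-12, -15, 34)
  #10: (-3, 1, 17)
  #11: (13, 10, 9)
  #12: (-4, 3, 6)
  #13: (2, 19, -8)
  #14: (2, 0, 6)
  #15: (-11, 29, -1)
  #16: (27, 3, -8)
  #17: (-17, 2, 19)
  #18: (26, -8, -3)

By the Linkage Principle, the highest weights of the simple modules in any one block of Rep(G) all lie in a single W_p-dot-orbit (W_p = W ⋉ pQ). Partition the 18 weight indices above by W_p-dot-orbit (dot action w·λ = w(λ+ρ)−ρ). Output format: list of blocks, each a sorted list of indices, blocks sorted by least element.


Root system A_3: the 3×3 matrix C matches after relabeling.

Folding the 18 weights λ_j+ρ into Ā_23 (reps in the given 3-coord order):

  [1] (3, 13, 7);  [2] (2, 9, 2);  [3] (8, 7, 3);  [4] (8, 7, 3);  [5] (2, 9, 2);  [6] (8, 7, 3);  [7] (2, 9, 2);  [8] (8, 7, 3);  [9] (2, 9, 2);  [10] (2, 0, 18);  [11] (2, 9, 2);  [12] (3, 1, 7);  [13] (3, 13, 7);  [14] (3, 1, 7);  [15] (3, 13, 7);  [16] (14, 2, 3);  [17] (3, 13, 7);  [18] (14, 2, 3)

Partition of {1..18} into 6 W_23-dot-orbits:

[[1, 13, 15, 17], [2, 5, 7, 9, 11], [3, 4, 6, 8], [10], [12, 14], [16, 18]]


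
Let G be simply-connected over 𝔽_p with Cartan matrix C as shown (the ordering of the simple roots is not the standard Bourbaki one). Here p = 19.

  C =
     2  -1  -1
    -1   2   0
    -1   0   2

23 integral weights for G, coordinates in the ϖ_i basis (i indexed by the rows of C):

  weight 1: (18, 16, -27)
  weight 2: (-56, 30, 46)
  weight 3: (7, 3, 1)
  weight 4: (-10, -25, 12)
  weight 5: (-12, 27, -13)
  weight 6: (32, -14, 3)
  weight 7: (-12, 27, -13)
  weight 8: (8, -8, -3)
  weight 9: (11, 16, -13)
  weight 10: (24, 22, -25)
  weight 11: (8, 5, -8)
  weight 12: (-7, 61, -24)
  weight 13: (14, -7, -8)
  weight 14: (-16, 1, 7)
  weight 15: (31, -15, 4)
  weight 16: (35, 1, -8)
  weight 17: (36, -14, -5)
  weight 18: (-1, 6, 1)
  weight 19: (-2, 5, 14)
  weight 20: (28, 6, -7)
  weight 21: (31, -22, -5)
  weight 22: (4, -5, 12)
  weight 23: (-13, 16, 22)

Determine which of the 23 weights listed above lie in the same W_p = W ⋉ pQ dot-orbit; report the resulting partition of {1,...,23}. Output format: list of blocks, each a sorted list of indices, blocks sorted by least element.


Cartan matrix: type A_3 (|W|=24); un-permuting the 3 rows.

Each λ_j+ρ reduced to Ā_19; 3-tuples below use C's row order:

    λ_1 → (0, 7, 2)
    λ_2 → (8, 4, 2)
    λ_3 → (8, 4, 2)
    λ_4 → (1, 4, 5)
    λ_5 → (8, 4, 2)
    λ_6 → (1, 4, 13)
    λ_7 → (8, 4, 2)
    λ_8 → (0, 7, 2)
    λ_9 → (0, 7, 2)
    λ_10 → (1, 4, 5)
    λ_11 → (2, 6, 7)
    λ_12 → (1, 4, 5)
    λ_13 → (2, 6, 7)
    λ_14 → (5, 8, 2)
    λ_15 → (1, 4, 13)
    λ_16 → (0, 7, 2)
    λ_17 → (1, 4, 13)
    λ_18 → (0, 7, 2)
    λ_19 → (1, 4, 13)
    λ_20 → (2, 6, 7)
    λ_21 → (2, 6, 7)
    λ_22 → (1, 4, 13)
    λ_23 → (8, 4, 2)

The 23 indices split into 6 linkage classes (same alcove rep ⇔ same W_19-dot-orbit):

[[1, 8, 9, 16, 18], [2, 3, 5, 7, 23], [4, 10, 12], [6, 15, 17, 19, 22], [11, 13, 20, 21], [14]]


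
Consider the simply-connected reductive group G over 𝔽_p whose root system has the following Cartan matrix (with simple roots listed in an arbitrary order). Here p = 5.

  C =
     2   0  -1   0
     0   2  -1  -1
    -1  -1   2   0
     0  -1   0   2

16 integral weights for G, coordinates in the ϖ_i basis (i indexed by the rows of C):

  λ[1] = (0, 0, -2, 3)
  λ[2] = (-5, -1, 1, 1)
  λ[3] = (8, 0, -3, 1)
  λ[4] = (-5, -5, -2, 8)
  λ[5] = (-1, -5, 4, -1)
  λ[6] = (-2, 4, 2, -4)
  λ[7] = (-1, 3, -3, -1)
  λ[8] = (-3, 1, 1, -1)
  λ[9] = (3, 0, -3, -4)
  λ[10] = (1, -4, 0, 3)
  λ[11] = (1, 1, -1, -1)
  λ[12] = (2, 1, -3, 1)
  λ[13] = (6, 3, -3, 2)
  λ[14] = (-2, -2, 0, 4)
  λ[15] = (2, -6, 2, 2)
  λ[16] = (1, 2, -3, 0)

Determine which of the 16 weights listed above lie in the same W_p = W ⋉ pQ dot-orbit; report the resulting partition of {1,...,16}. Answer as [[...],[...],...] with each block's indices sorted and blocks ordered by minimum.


C ↔ A_4 under row/col permutation; |W(A_4)| = 120.

Each λ_j+ρ reduced to Ā_5; 4-tuples below use C's row order:

    λ_1 → (0, 0, 1, 4)
    λ_2 → (2, 2, 0, 0)
    λ_3 → (0, 1, 2, 1)
    λ_4 → (0, 0, 1, 4)
    λ_5 → (0, 0, 1, 4)
    λ_6 → (2, 2, 0, 0)
    λ_7 → (2, 2, 0, 0)
    λ_8 → (2, 2, 0, 0)
    λ_9 → (0, 1, 2, 1)
    λ_10 → (0, 1, 2, 1)
    λ_11 → (2, 2, 0, 0)
    λ_12 → (1, 0, 2, 2)
    λ_13 → (0, 0, 2, 2)
    λ_14 → (0, 0, 1, 4)
    λ_15 → (0, 1, 2, 1)
    λ_16 → (0, 1, 2, 1)

Grouping the 16 weights by Ā_5-representative: 5 linkage classes.

[[1, 4, 5, 14], [2, 6, 7, 8, 11], [3, 9, 10, 15, 16], [12], [13]]


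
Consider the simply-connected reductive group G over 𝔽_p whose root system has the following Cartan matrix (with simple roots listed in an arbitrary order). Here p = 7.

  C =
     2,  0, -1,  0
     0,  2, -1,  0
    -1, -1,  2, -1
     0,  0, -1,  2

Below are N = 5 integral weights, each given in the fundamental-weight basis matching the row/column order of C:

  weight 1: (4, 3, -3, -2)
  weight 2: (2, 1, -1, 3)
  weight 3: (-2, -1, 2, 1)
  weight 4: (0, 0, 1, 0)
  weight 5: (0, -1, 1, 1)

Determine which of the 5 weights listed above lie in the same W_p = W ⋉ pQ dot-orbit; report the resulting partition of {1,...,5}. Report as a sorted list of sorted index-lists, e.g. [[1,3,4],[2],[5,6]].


Cartan matrix: type D_4 (|W|=192); un-permuting the 4 rows.

Folding the 5 weights λ_j+ρ into Ā_7 (reps in the given 4-coord order):

  λ_1+ρ ↦ (2, 1, 1, 2)
  λ_2+ρ ↦ (1, 0, 2, 2)
  λ_3+ρ ↦ (1, 0, 2, 2)
  λ_4+ρ ↦ (1, 1, 2, 1)
  λ_5+ρ ↦ (1, 0, 2, 2)

Linkage partition of the 5 weights (3 classes, p=7):

[[1], [2, 3, 5], [4]]


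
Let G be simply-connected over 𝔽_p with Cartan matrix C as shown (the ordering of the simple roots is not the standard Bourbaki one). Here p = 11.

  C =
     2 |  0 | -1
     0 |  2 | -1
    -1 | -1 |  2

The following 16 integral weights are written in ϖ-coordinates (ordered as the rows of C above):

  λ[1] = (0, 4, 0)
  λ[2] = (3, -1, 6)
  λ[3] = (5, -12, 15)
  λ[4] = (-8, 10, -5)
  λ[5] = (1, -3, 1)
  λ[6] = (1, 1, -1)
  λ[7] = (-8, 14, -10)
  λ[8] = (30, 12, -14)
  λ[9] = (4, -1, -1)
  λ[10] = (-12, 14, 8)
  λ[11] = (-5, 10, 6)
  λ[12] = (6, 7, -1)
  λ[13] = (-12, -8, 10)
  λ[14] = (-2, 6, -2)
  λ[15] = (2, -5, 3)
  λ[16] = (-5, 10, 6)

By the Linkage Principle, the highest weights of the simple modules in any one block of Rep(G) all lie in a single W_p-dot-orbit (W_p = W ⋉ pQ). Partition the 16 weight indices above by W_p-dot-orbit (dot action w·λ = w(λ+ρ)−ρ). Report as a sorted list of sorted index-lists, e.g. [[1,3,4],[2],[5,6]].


Cartan matrix: type A_3 (|W|=24); un-permuting the 3 rows.

Ā_11 reps of the 16 weights (A_3, coords as presented):

  1: (1, 5, 1) · 2: (4, 0, 7) · 3: (5, 0, 0) · 4: (4, 0, 7) · 5: (2, 2, 0) · 6: (2, 2, 0) · 7: (4, 4, 2) · 8: (2, 2, 0) · 9: (5, 0, 0) · 10: (2, 2, 0) · 11: (3, 4, 0) · 12: (3, 4, 0) · 13: (4, 0, 7) · 14: (1, 5, 1) · 15: (3, 4, 0) · 16: (3, 4, 0)

The 16 indices split into 6 linkage classes (same alcove rep ⇔ same W_11-dot-orbit):

[[1, 14], [2, 4, 13], [3, 9], [5, 6, 8, 10], [7], [11, 12, 15, 16]]


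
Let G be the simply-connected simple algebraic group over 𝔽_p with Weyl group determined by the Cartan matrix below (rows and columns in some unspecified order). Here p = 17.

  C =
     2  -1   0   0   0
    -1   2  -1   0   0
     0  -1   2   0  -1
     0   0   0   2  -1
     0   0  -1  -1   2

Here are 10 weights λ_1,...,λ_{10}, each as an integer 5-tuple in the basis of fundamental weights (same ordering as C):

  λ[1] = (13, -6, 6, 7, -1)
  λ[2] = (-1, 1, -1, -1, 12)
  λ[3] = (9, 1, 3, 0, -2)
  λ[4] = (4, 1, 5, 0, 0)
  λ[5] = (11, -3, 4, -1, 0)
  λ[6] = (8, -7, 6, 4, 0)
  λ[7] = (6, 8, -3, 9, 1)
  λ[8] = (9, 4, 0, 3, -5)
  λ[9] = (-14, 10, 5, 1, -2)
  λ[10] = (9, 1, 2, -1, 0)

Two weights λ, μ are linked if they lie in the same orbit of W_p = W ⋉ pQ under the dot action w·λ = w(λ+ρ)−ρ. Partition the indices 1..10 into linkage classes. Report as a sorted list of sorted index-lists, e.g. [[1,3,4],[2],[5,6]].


Root system A_5: the 5×5 matrix C matches after relabeling.

W_17-reps of the 10 weights in Ā_17 (same 5-coord order as C):

  λ_1 → (2, 5, 2, 1, 0)
  λ_2 → (0, 2, 0, 0, 13)
  λ_3 → (10, 2, 3, 0, 1)
  λ_4 → (5, 2, 6, 1, 1)
  λ_5 → (10, 2, 3, 0, 1)
  λ_6 → (3, 6, 1, 5, 1)
  λ_7 → (2, 5, 2, 1, 0)
  λ_8 → (10, 2, 3, 0, 1)
  λ_9 → (10, 2, 3, 0, 1)
  λ_10 → (10, 2, 3, 0, 1)

5 distinct reps among the 10 weights ⇒ 5 W_17-linkage classes:

[[1, 7], [2], [3, 5, 8, 9, 10], [4], [6]]


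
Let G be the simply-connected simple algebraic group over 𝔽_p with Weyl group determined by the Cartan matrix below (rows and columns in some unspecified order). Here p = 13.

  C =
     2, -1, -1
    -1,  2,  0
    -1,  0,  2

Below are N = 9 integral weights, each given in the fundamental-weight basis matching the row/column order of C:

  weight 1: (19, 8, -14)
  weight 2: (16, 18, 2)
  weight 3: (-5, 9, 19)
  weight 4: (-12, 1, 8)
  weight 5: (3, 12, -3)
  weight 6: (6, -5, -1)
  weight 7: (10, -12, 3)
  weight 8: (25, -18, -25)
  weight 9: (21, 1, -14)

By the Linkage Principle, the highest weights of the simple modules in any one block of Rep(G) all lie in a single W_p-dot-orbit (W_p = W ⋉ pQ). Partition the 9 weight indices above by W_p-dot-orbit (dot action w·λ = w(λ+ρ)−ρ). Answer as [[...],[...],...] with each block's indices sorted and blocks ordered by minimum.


Root system A_3: the 3×3 matrix C matches after relabeling.

λ_j+ρ reflected into Ā_13 (⟨·,θ^∨⟩≤13); 3-tuples as given:

  [1] (3, 4, 0);  [2] (3, 4, 0);  [3] (3, 4, 0);  [4] (0, 9, 2);  [5] (0, 9, 2);  [6] (3, 4, 0);  [7] (0, 9, 2);  [8] (0, 9, 2);  [9] (0, 9, 2)

Linkage partition of the 9 weights (2 classes, p=13):

[[1, 2, 3, 6], [4, 5, 7, 8, 9]]


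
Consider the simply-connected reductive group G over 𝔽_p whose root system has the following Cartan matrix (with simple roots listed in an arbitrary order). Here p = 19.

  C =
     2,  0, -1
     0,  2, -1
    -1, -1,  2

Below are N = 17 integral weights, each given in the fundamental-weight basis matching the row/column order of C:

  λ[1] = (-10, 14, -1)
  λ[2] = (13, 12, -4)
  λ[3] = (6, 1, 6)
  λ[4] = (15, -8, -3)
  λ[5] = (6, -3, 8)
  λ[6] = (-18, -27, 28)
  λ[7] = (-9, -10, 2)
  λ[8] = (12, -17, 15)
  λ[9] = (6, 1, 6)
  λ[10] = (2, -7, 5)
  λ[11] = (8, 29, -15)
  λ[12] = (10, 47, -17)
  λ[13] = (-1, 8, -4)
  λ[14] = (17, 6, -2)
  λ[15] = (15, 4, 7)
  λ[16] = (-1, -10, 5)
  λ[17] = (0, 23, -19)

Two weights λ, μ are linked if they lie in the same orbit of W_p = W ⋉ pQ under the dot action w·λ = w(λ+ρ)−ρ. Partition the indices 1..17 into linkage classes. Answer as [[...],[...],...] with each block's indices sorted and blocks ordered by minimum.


C ↔ A_3 under row/col permutation; |W(A_3)| = 24.

Alcove-folded reps (p=19, 17 weights, presented ϖ-order):

  λ_1+ρ ↦ (0, 6, 9)
  λ_2+ρ ↦ (6, 5, 3)
  λ_3+ρ ↦ (7, 2, 7)
  λ_4+ρ ↦ (7, 2, 7)
  λ_5+ρ ↦ (7, 2, 7)
  λ_6+ρ ↦ (7, 2, 7)
  λ_7+ρ ↦ (6, 5, 3)
  λ_8+ρ ↦ (3, 6, 0)
  λ_9+ρ ↦ (7, 2, 7)
  λ_10+ρ ↦ (3, 6, 0)
  λ_11+ρ ↦ (6, 5, 3)
  λ_12+ρ ↦ (6, 5, 3)
  λ_13+ρ ↦ (3, 6, 0)
  λ_14+ρ ↦ (12, 1, 1)
  λ_15+ρ ↦ (6, 5, 3)
  λ_16+ρ ↦ (3, 6, 0)
  λ_17+ρ ↦ (12, 1, 1)

Grouping the 17 weights by Ā_19-representative: 5 linkage classes.

[[1], [2, 7, 11, 12, 15], [3, 4, 5, 6, 9], [8, 10, 13, 16], [14, 17]]


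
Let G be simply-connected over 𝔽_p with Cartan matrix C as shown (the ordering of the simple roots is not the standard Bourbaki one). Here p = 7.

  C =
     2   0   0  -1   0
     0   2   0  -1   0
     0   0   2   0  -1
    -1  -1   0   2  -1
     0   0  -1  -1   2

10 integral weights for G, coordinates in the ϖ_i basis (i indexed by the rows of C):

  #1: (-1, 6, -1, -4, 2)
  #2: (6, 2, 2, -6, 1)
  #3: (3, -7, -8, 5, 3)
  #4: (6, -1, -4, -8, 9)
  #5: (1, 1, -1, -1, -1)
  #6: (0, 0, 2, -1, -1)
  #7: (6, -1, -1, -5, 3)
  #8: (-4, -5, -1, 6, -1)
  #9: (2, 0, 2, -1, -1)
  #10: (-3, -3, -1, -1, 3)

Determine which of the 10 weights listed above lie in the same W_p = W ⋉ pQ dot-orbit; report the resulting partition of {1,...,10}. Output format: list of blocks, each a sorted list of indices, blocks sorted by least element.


Root system D_5: the 5×5 matrix C matches after relabeling.

Folding the 10 weights λ_j+ρ into Ā_7 (reps in the given 5-coord order):

    λ_1+ρ ↦ (3, 4, 0, 0, 0)
    λ_2+ρ ↦ (2, 2, 0, 0, 0)
    λ_3+ρ ↦ (3, 1, 3, 0, 0)
    λ_4+ρ ↦ (3, 4, 0, 0, 0)
    λ_5+ρ ↦ (2, 2, 0, 0, 0)
    λ_6+ρ ↦ (1, 1, 3, 0, 0)
    λ_7+ρ ↦ (3, 4, 0, 0, 0)
    λ_8+ρ ↦ (3, 4, 0, 0, 0)
    λ_9+ρ ↦ (3, 1, 3, 0, 0)
    λ_10+ρ ↦ (2, 2, 0, 0, 0)

4 distinct reps among the 10 weights ⇒ 4 W_7-linkage classes:

[[1, 4, 7, 8], [2, 5, 10], [3, 9], [6]]


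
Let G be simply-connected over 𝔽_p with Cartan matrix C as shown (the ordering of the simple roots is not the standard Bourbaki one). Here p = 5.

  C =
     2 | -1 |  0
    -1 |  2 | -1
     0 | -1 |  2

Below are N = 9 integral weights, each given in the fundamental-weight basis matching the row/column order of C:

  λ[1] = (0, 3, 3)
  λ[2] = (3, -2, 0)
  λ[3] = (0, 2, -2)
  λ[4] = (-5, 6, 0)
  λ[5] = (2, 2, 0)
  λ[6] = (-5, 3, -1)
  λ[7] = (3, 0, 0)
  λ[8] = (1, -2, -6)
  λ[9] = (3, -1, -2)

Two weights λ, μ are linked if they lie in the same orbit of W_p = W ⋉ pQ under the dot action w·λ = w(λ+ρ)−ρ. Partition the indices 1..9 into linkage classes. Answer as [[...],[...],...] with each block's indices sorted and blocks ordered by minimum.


Type A_3, rank 3, |W|=24; reorder rows/cols to standard.

Alcove-folded reps (p=5, 9 weights, presented ϖ-order):

  1: (3, 1, 0) · 2: (3, 1, 0) · 3: (1, 2, 1) · 4: (1, 1, 2) · 5: (1, 2, 1) · 6: (4, 0, 0) · 7: (3, 1, 0) · 8: (3, 1, 0) · 9: (3, 1, 0)

4 distinct reps among the 9 weights ⇒ 4 W_5-linkage classes:

[[1, 2, 7, 8, 9], [3, 5], [4], [6]]
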